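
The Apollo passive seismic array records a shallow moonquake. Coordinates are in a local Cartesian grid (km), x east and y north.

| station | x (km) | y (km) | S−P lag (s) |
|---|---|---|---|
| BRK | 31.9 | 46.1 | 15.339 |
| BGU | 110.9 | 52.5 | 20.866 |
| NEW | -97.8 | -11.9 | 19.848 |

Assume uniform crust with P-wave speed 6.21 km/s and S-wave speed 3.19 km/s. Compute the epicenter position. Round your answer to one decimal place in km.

Distance from S−P lag: d = Δt · v_P v_S / (v_P − v_S) = Δt · (6.21·3.19)/(6.21−3.19) ≈ 6.5596·Δt.
So d_BRK = 100.62, d_BGU = 136.87, d_NEW = 130.19 km.
Circle about each station: (x − 31.9)² + (y − 46.1)² = 100.62²; (x − 110.9)² + (y − 52.5)² = 136.87²; (x + 97.8)² + (y + 11.9)² = 130.19².
Subtracting the BRK equation from the BGU and NEW equations removes the quadratic terms:
158.0 x + 12.8 y = 3303.23
-259.4 x − 116.0 y = -261.42
Solving the 2×2 system: x ≈ 25.3, y ≈ -54.3 km.

x ≈ 25.3 km, y ≈ -54.3 km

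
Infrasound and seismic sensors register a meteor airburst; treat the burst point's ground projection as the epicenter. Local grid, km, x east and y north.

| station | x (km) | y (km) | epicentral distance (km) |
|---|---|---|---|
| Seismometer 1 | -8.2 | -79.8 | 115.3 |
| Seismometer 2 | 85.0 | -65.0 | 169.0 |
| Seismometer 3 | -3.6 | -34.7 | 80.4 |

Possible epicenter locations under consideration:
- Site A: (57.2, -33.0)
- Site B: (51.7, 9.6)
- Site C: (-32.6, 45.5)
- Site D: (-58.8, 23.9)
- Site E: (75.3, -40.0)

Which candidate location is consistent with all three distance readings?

Site D

For each candidate, compare |candidate − station| to the reported distance:
Site A: residuals Seismometer 1 34.9, Seismometer 2 126.6, Seismometer 3 19.6 → max 126.6 km
Site B: residuals Seismometer 1 7.7, Seismometer 2 87.3, Seismometer 3 9.5 → max 87.3 km
Site C: residuals Seismometer 1 12.4, Seismometer 2 7.6, Seismometer 3 4.9 → max 12.4 km
Site D: residuals Seismometer 1 0.1, Seismometer 2 0.1, Seismometer 3 0.1 → max 0.1 km
Site E: residuals Seismometer 1 22.8, Seismometer 2 142.2, Seismometer 3 1.3 → max 142.2 km
Only Site D has all residuals ≈ 0.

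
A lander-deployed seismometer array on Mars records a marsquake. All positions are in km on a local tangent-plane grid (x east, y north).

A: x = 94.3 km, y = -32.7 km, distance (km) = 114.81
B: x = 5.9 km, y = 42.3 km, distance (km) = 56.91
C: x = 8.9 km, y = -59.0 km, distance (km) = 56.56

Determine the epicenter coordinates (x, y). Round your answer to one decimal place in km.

Circle about each station: (x − 94.3)² + (y + 32.7)² = 114.81²; (x − 5.9)² + (y − 42.3)² = 56.91²; (x − 8.9)² + (y + 59.0)² = 56.56².
Subtracting the A equation from the B and C equations removes the quadratic terms:
-176.8 x + 150.0 y = 1804.91
-170.8 x − 52.6 y = 3580.73
Solving the 2×2 system: x ≈ -18.1, y ≈ -9.3 km.

x ≈ -18.1 km, y ≈ -9.3 km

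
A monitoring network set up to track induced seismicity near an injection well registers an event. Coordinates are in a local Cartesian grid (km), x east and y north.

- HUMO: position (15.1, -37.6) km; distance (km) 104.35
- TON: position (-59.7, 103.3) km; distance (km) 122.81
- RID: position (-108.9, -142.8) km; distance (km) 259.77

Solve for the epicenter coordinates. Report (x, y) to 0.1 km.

x ≈ 54.8 km, y ≈ 58.9 km

Circle about each station: (x − 15.1)² + (y + 37.6)² = 104.35²; (x + 59.7)² + (y − 103.3)² = 122.81²; (x + 108.9)² + (y + 142.8)² = 259.77².
Subtracting the HUMO equation from the TON and RID equations removes the quadratic terms:
-149.6 x + 281.8 y = 8399.84
-248.0 x − 210.4 y = -25982.25
Solving the 2×2 system: x ≈ 54.8, y ≈ 58.9 km.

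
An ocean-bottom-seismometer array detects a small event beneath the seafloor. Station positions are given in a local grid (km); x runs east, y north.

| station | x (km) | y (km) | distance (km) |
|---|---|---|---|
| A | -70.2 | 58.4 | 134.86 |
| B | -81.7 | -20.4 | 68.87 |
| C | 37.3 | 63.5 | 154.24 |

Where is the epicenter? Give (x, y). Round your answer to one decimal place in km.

Circle about each station: (x + 70.2)² + (y − 58.4)² = 134.86²; (x + 81.7)² + (y + 20.4)² = 68.87²; (x − 37.3)² + (y − 63.5)² = 154.24².
Subtracting the A equation from the B and C equations removes the quadratic terms:
-23.0 x − 157.6 y = 12196.59
215.0 x + 10.2 y = -8517.82
Solving the 2×2 system: x ≈ -36.2, y ≈ -72.1 km.

-36.2 km east, -72.1 km north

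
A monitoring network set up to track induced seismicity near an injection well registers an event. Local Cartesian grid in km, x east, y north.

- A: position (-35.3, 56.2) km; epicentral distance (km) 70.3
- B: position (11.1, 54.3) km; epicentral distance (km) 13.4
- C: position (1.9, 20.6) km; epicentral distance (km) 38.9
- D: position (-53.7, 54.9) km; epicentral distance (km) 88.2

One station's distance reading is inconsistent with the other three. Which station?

B

Solve using three stations at a time. Using A, C, D (subtract circle equations pairwise → linear system) gives (x, y) ≈ (33.5, 42.7).
Distances from that point to each station vs reported:
  A: calculated 70.1 vs reported 70.3 → residual 0.2 km
  B: calculated 25.2 vs reported 13.4 → residual 11.8 km
  C: calculated 38.6 vs reported 38.9 → residual 0.3 km
  D: calculated 88.1 vs reported 88.2 → residual 0.1 km
A, C, D are mutually consistent (residuals ≈ 0); B is off by 11.8 km.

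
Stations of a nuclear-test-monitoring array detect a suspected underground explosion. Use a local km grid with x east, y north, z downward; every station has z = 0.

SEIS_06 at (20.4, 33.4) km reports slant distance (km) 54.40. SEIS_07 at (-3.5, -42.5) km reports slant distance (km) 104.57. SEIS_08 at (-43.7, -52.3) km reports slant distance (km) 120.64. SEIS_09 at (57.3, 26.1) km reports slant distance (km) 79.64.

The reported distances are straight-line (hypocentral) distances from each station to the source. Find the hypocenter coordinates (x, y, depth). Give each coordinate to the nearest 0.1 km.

Each station gives a sphere (x−x_i)² + (y−y_i)² + z² = d_i² (stations at z=0).
Subtracting the SEIS_06 sphere from SEIS_07 and SEIS_08: z² cancels, leaving linear equations in x and y:
-47.8 x − 151.8 y = -7688.74
-128.2 x − 171.4 y = -8481.39
Solving: x ≈ -2.696, y ≈ 51.499 km (keep extra digits for the depth step; rounded: -2.7, 51.5).
Then from the SEIS_06 sphere: z² = 54.40² − (x − 20.4)² − (y − 33.4)² with x = -2.696, y = 51.499, so z ≈ 45.808 ≈ 45.8 km.

x ≈ -2.7 km, y ≈ 51.5 km, depth ≈ 45.8 km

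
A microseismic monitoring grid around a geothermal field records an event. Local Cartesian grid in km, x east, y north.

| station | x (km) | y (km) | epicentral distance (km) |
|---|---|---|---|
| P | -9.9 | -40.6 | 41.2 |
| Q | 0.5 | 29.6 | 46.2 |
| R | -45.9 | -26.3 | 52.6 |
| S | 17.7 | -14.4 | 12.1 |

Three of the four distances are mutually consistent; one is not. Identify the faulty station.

P

Solve using three stations at a time. Using Q, R, S (subtract circle equations pairwise → linear system) gives (x, y) ≈ (5.7, -16.3).
Distances from that point to each station vs reported:
  P: calculated 28.9 vs reported 41.2 → residual 12.3 km
  Q: calculated 46.2 vs reported 46.2 → residual 0.0 km
  R: calculated 52.6 vs reported 52.6 → residual 0.0 km
  S: calculated 12.1 vs reported 12.1 → residual 0.0 km
Q, R, S are mutually consistent (residuals ≈ 0); P is off by 12.3 km.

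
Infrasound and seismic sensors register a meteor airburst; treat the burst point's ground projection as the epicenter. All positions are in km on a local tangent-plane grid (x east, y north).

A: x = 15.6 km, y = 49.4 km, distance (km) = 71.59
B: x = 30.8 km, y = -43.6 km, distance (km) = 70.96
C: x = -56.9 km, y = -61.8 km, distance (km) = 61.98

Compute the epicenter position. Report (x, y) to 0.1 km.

x ≈ -29.5 km, y ≈ -6.2 km

Circle about each station: (x − 15.6)² + (y − 49.4)² = 71.59²; (x − 30.8)² + (y + 43.6)² = 70.96²; (x + 56.9)² + (y + 61.8)² = 61.98².
Subtracting the A equation from the B and C equations removes the quadratic terms:
30.4 x − 186.0 y = 255.69
-145.0 x − 222.4 y = 5656.74
Solving the 2×2 system: x ≈ -29.5, y ≈ -6.2 km.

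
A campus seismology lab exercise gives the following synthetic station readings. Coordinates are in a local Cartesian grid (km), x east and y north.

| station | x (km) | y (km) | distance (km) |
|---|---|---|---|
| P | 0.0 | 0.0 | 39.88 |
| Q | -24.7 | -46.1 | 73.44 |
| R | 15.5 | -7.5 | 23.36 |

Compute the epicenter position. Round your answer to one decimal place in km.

Circle about each station: x² + y² = 39.88²; (x + 24.7)² + (y + 46.1)² = 73.44²; (x − 15.5)² + (y + 7.5)² = 23.36².
Subtracting the P equation from the Q and R equations removes the quadratic terms:
-49.4 x − 92.2 y = -1067.72
31.0 x − 15.0 y = 1341.22
Solving the 2×2 system: x ≈ 38.8, y ≈ -9.2 km.
Check against P (with the unrounded x, y): √(x²+y²) = 39.89 ≈ 39.88 km. ✓

38.8 km east, -9.2 km north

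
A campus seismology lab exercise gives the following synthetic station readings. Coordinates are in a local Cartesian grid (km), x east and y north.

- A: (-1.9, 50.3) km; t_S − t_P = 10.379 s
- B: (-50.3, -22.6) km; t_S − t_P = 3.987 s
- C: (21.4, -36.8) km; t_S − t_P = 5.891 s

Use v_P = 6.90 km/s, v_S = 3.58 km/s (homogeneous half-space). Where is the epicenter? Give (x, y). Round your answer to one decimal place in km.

Distance from S−P lag: d = Δt · v_P v_S / (v_P − v_S) = Δt · (6.90·3.58)/(6.90−3.58) ≈ 7.4404·Δt.
So d_A = 77.22, d_B = 29.66, d_C = 43.83 km.
Circle about each station: (x + 1.9)² + (y − 50.3)² = 77.22²; (x + 50.3)² + (y + 22.6)² = 29.66²; (x − 21.4)² + (y + 36.8)² = 43.83².
Subtracting the A equation from the B and C equations removes the quadratic terms:
-96.8 x − 145.8 y = 5590.36
46.6 x − 174.2 y = 3320.36
Solving the 2×2 system: x ≈ -20.7, y ≈ -24.6 km.

(-20.7, -24.6)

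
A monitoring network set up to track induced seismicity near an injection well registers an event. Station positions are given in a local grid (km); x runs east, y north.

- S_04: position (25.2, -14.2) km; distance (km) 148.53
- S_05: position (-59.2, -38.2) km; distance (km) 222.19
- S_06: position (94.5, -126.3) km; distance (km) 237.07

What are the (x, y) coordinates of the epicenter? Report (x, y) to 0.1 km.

105.9 km east, 110.5 km north

Circle about each station: (x − 25.2)² + (y + 14.2)² = 148.53²; (x + 59.2)² + (y + 38.2)² = 222.19²; (x − 94.5)² + (y + 126.3)² = 237.07².
Subtracting the S_04 equation from the S_05 and S_06 equations removes the quadratic terms:
-168.8 x − 48.0 y = -23180.04
138.6 x − 224.2 y = -10095.76
Solving the 2×2 system: x ≈ 105.9, y ≈ 110.5 km.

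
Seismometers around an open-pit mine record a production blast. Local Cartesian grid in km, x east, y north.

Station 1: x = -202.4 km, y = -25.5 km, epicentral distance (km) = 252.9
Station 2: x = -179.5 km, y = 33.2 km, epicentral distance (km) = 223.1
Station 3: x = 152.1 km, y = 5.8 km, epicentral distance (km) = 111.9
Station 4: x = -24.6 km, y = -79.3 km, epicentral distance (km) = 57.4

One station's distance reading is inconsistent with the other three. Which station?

Solve using three stations at a time. Using Station 1, Station 2, Station 3 (subtract circle equations pairwise → linear system) gives (x, y) ≈ (43.6, 33.2).
Distances from that point to each station vs reported:
  Station 1: calculated 252.9 vs reported 252.9 → residual 0.0 km
  Station 2: calculated 223.1 vs reported 223.1 → residual 0.0 km
  Station 3: calculated 111.9 vs reported 111.9 → residual 0.0 km
  Station 4: calculated 131.5 vs reported 57.4 → residual 74.1 km
Station 1, Station 2, Station 3 are mutually consistent (residuals ≈ 0); Station 4 is off by 74.1 km.

Station 4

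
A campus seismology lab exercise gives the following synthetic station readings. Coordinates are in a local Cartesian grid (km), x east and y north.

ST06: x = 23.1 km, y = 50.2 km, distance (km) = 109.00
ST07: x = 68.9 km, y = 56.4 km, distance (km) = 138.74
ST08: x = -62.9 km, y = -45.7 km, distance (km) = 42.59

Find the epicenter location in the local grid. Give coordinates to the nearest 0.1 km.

(-20.5, -49.7)

Circle about each station: (x − 23.1)² + (y − 50.2)² = 109.00²; (x − 68.9)² + (y − 56.4)² = 138.74²; (x + 62.9)² + (y + 45.7)² = 42.59².
Subtracting the ST06 equation from the ST07 and ST08 equations removes the quadratic terms:
91.6 x + 12.4 y = -2493.27
-172.0 x − 191.8 y = 13058.34
Solving the 2×2 system: x ≈ -20.5, y ≈ -49.7 km.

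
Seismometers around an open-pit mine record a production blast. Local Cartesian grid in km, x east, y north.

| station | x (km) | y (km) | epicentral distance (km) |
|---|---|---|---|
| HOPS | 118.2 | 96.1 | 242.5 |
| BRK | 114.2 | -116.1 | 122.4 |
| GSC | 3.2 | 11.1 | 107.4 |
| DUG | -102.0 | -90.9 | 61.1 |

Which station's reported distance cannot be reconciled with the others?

Solve using three stations at a time. Using HOPS, GSC, DUG (subtract circle equations pairwise → linear system) gives (x, y) ≈ (-41.2, -86.6).
Distances from that point to each station vs reported:
  HOPS: calculated 242.5 vs reported 242.5 → residual 0.0 km
  BRK: calculated 158.2 vs reported 122.4 → residual 35.8 km
  GSC: calculated 107.3 vs reported 107.4 → residual 0.1 km
  DUG: calculated 60.9 vs reported 61.1 → residual 0.2 km
HOPS, GSC, DUG are mutually consistent (residuals ≈ 0); BRK is off by 35.8 km.

BRK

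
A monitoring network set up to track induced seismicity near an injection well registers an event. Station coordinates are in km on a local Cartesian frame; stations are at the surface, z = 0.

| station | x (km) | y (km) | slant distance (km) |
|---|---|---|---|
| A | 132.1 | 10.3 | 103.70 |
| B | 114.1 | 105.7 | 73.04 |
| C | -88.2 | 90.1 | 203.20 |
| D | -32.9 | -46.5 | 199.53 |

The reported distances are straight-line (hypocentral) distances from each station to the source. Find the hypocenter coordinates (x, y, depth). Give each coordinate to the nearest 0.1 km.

Each station gives a sphere (x−x_i)² + (y−y_i)² + z² = d_i² (stations at z=0).
Subtracting the A sphere from B and C: z² cancels, leaving linear equations in x and y:
-36.0 x + 190.8 y = 12053.65
-440.6 x + 159.6 y = -32195.80
Solving: x ≈ 102.996, y ≈ 82.607 km (keep extra digits for the depth step; rounded: 103.0, 82.6).
Then from the A sphere: z² = 103.70² − (x − 132.1)² − (y − 10.3)² with x = 102.996, y = 82.607, so z ≈ 68.398 ≈ 68.4 km.

x ≈ 103.0 km, y ≈ 82.6 km, depth ≈ 68.4 km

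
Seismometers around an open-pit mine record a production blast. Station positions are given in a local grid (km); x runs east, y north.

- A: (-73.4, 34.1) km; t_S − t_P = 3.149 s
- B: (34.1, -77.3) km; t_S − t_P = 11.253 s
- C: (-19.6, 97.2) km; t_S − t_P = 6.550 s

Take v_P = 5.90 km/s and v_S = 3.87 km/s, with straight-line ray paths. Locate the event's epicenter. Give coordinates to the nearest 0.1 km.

-38.9 km east, 26.1 km north

Distance from S−P lag: d = Δt · v_P v_S / (v_P − v_S) = Δt · (5.90·3.87)/(5.90−3.87) ≈ 11.2478·Δt.
So d_A = 35.42, d_B = 126.57, d_C = 73.67 km.
Circle about each station: (x + 73.4)² + (y − 34.1)² = 35.42²; (x − 34.1)² + (y + 77.3)² = 126.57²; (x + 19.6)² + (y − 97.2)² = 73.67².
Subtracting the A equation from the B and C equations removes the quadratic terms:
215.0 x − 222.8 y = -14177.66
107.6 x + 126.2 y = -891.06
Solving the 2×2 system: x ≈ -38.9, y ≈ 26.1 km.
Check against A (with the unrounded x, y): √((x + 73.4)²+(y − 34.1)²) = 35.42 ≈ 35.42 km. ✓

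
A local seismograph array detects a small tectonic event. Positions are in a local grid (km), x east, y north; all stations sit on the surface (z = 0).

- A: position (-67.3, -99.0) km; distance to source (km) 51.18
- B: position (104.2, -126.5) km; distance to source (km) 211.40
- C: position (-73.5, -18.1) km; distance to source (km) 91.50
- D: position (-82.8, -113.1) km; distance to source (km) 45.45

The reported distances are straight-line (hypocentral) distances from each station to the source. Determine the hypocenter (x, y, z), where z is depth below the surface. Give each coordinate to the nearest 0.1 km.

x ≈ -101.6 km, y ≈ -96.5 km, depth ≈ 37.9 km

Each station gives a sphere (x−x_i)² + (y−y_i)² + z² = d_i² (stations at z=0).
Subtracting the A sphere from B and C: z² cancels, leaving linear equations in x and y:
343.0 x − 55.0 y = -29540.97
-12.4 x + 161.8 y = -14353.29
Solving: x ≈ -101.598, y ≈ -96.496 km (keep extra digits for the depth step; rounded: -101.6, -96.5).
Then from the A sphere: z² = 51.18² − (x + 67.3)² − (y + 99.0)² with x = -101.598, y = -96.496, so z ≈ 37.905 ≈ 37.9 km.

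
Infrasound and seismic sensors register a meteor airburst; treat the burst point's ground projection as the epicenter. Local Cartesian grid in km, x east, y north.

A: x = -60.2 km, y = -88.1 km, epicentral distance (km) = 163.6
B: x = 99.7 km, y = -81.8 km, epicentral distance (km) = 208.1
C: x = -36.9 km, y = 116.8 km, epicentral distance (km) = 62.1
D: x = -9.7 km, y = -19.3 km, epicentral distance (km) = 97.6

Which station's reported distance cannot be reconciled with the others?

Solve using three stations at a time. Using A, B, D (subtract circle equations pairwise → linear system) gives (x, y) ≈ (-38.2, 74.0).
Distances from that point to each station vs reported:
  A: calculated 163.6 vs reported 163.6 → residual 0.0 km
  B: calculated 208.1 vs reported 208.1 → residual 0.0 km
  C: calculated 42.8 vs reported 62.1 → residual 19.3 km
  D: calculated 97.6 vs reported 97.6 → residual 0.0 km
A, B, D are mutually consistent (residuals ≈ 0); C is off by 19.3 km.

C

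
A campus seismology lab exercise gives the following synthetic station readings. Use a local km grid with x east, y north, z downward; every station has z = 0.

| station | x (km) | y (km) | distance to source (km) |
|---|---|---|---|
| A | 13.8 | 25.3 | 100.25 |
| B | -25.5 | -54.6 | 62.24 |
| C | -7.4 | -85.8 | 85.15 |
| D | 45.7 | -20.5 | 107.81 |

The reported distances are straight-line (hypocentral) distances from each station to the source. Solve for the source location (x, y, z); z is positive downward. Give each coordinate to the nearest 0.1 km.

Each station gives a sphere (x−x_i)² + (y−y_i)² + z² = d_i² (stations at z=0).
Subtracting the A sphere from B and C: z² cancels, leaving linear equations in x and y:
-78.6 x − 159.8 y = 8977.12
-42.4 x − 222.2 y = 9385.41
Solving: x ≈ -46.301, y ≈ -33.403 km (keep extra digits for the depth step; rounded: -46.3, -33.4).
Then from the A sphere: z² = 100.25² − (x − 13.8)² − (y − 25.3)² with x = -46.301, y = -33.403, so z ≈ 54.698 ≈ 54.7 km.
Check against D (with the unrounded solution): distance 107.81 ≈ 107.81 km. ✓

x ≈ -46.3 km, y ≈ -33.4 km, depth ≈ 54.7 km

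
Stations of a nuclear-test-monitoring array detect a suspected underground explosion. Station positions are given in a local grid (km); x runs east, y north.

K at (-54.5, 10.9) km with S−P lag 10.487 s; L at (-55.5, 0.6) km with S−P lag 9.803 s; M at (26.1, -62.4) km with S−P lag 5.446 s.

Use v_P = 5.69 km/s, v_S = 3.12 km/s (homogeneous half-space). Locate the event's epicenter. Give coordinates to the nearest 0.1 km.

Distance from S−P lag: d = Δt · v_P v_S / (v_P − v_S) = Δt · (5.69·3.12)/(5.69−3.12) ≈ 6.9077·Δt.
So d_K = 72.44, d_L = 67.72, d_M = 37.62 km.
Circle about each station: (x + 54.5)² + (y − 10.9)² = 72.44²; (x + 55.5)² + (y − 0.6)² = 67.72²; (x − 26.1)² + (y + 62.4)² = 37.62².
Subtracting the K equation from the L and M equations removes the quadratic terms:
-2.0 x − 20.6 y = 653.11
161.2 x − 146.6 y = 5318.20
Solving the 2×2 system: x ≈ 3.8, y ≈ -32.1 km.

x ≈ 3.8 km, y ≈ -32.1 km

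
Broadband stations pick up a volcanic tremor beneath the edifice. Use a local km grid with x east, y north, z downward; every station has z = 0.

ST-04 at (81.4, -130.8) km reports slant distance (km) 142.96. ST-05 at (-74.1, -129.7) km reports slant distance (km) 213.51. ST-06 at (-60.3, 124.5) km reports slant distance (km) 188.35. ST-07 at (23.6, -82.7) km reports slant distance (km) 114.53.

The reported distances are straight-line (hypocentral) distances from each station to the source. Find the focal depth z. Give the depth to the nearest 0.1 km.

Each station gives a sphere (x−x_i)² + (y−y_i)² + z² = d_i² (stations at z=0).
Subtracting the ST-04 sphere from ST-05 and ST-06: z² cancels, leaving linear equations in x and y:
-311.0 x + 2.2 y = -26570.66
-283.4 x + 510.6 y = -19636.42
Solving: x ≈ 85.500, y ≈ 8.998 km (keep extra digits for the depth step; rounded: 85.5, 9.0).
Then from the ST-04 sphere: z² = 142.96² − (x − 81.4)² − (y + 130.8)² with x = 85.500, y = 8.998, so z ≈ 29.619 ≈ 29.6 km.

29.6 km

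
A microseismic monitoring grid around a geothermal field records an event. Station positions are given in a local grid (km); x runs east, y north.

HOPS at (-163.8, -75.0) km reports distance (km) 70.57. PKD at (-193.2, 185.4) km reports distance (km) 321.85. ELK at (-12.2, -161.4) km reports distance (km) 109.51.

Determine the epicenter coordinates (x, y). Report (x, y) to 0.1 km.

(-116.2, -127.1)

Circle about each station: (x + 163.8)² + (y + 75.0)² = 70.57²; (x + 193.2)² + (y − 185.4)² = 321.85²; (x + 12.2)² + (y + 161.4)² = 109.51².
Subtracting the HOPS equation from the PKD and ELK equations removes the quadratic terms:
-58.8 x + 520.8 y = -59363.34
303.2 x − 172.8 y = -13268.96
Solving the 2×2 system: x ≈ -116.2, y ≈ -127.1 km.
Check against HOPS (with the unrounded x, y): √((x + 163.8)²+(y + 75.0)²) = 70.57 ≈ 70.57 km. ✓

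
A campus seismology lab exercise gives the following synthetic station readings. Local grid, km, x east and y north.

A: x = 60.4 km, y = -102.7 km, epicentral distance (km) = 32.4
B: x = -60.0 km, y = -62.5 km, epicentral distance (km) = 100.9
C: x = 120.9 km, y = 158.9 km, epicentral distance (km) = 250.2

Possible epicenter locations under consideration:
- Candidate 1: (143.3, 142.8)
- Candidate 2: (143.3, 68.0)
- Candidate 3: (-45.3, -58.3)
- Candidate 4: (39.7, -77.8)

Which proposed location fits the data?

For each candidate, compare |candidate − station| to the reported distance:
Candidate 1: residuals A 226.7, B 188.0, C 222.6 → max 226.7 km
Candidate 2: residuals A 157.4, B 140.7, C 156.6 → max 157.4 km
Candidate 3: residuals A 82.2, B 85.6, C 23.3 → max 85.6 km
Candidate 4: residuals A 0.0, B 0.0, C 0.0 → max 0.0 km
Only Candidate 4 has all residuals ≈ 0.

Candidate 4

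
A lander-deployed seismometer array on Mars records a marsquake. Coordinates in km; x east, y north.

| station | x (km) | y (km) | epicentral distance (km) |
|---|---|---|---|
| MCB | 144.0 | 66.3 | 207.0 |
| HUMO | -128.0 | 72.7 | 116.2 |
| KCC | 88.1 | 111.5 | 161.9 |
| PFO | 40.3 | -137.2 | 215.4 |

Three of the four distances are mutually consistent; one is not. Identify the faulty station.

Solve using three stations at a time. Using MCB, KCC, PFO (subtract circle equations pairwise → linear system) gives (x, y) ≈ (-62.5, 52.1).
Distances from that point to each station vs reported:
  MCB: calculated 207.0 vs reported 207.0 → residual 0.0 km
  HUMO: calculated 68.6 vs reported 116.2 → residual 47.6 km
  KCC: calculated 161.9 vs reported 161.9 → residual 0.0 km
  PFO: calculated 215.4 vs reported 215.4 → residual 0.0 km
MCB, KCC, PFO are mutually consistent (residuals ≈ 0); HUMO is off by 47.6 km.

HUMO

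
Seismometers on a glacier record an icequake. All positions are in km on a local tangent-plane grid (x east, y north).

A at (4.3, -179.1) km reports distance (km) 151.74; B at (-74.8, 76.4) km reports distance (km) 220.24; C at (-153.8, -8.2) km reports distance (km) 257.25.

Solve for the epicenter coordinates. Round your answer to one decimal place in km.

x ≈ 98.2 km, y ≈ -59.9 km

Circle about each station: (x − 4.3)² + (y + 179.1)² = 151.74²; (x + 74.8)² + (y − 76.4)² = 220.24²; (x + 153.8)² + (y + 8.2)² = 257.25².
Subtracting pairs of circle equations eliminates x²+y² and gives linear equations (the radical axes):
-158.2 x + 511.0 y = -46143.93
-316.2 x + 341.8 y = -51526.15
Solving the 2×2 system: x ≈ 98.2, y ≈ -59.9 km.
Check against A (with the unrounded x, y): √((x − 4.3)²+(y + 179.1)²) = 151.75 ≈ 151.74 km. ✓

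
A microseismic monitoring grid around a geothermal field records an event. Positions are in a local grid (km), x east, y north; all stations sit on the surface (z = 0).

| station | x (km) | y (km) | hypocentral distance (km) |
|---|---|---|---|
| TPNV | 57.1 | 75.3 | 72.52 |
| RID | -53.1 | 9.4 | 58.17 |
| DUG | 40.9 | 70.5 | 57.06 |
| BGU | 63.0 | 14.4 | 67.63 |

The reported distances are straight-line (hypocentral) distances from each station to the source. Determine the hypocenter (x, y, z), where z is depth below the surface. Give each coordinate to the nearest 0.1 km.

Each station gives a sphere (x−x_i)² + (y−y_i)² + z² = d_i² (stations at z=0).
Subtracting the TPNV sphere from RID and DUG: z² cancels, leaving linear equations in x and y:
-220.4 x − 131.8 y = -4147.13
-32.4 x − 9.6 y = -284.13
Solving: x ≈ -1.097, y ≈ 33.300 km (keep extra digits for the depth step; rounded: -1.1, 33.3).
Then from the TPNV sphere: z² = 72.52² − (x − 57.1)² − (y − 75.3)² with x = -1.097, y = 33.300, so z ≈ 10.405 ≈ 10.4 km.

(-1.1, 33.3, 10.4)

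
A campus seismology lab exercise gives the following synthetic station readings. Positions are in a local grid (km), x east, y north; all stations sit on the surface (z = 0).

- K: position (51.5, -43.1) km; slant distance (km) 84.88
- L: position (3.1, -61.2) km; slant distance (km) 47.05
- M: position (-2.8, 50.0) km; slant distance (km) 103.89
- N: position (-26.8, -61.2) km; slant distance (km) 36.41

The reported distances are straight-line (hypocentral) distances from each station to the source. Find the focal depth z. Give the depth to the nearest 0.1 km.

Each station gives a sphere (x−x_i)² + (y−y_i)² + z² = d_i² (stations at z=0).
Subtracting the K sphere from L and M: z² cancels, leaving linear equations in x and y:
-96.8 x − 36.2 y = 4236.10
-108.6 x + 186.2 y = -5590.54
Solving: x ≈ -26.708, y ≈ -45.602 km (keep extra digits for the depth step; rounded: -26.7, -45.6).
Then from the K sphere: z² = 84.88² − (x − 51.5)² − (y + 43.1)² with x = -26.708, y = -45.602, so z ≈ 32.892 ≈ 32.9 km.

depth ≈ 32.9 km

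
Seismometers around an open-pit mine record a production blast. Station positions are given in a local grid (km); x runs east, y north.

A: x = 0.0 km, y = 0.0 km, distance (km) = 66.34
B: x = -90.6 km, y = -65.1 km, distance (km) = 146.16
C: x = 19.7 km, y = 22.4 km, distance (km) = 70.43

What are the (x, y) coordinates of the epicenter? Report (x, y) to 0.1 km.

53.3 km east, -39.5 km north

Circle about each station: x² + y² = 66.34²; (x + 90.6)² + (y + 65.1)² = 146.16²; (x − 19.7)² + (y − 22.4)² = 70.43².
Subtracting pairs of circle equations eliminates x²+y² and gives linear equations (the radical axes):
-181.2 x − 130.2 y = -4515.38
39.4 x + 44.8 y = 330.46
Solving the 2×2 system: x ≈ 53.3, y ≈ -39.5 km.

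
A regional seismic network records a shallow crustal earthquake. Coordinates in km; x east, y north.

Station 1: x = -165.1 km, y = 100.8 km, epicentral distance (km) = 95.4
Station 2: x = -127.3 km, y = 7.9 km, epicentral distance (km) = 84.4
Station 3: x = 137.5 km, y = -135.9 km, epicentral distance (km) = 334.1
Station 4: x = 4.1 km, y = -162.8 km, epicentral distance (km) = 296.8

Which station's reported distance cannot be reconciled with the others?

Solve using three stations at a time. Using Station 1, Station 3, Station 4 (subtract circle equations pairwise → linear system) gives (x, y) ≈ (-72.5, 124.0).
Distances from that point to each station vs reported:
  Station 1: calculated 95.4 vs reported 95.4 → residual 0.0 km
  Station 2: calculated 128.3 vs reported 84.4 → residual 43.9 km
  Station 3: calculated 334.1 vs reported 334.1 → residual 0.0 km
  Station 4: calculated 296.8 vs reported 296.8 → residual 0.0 km
Station 1, Station 3, Station 4 are mutually consistent (residuals ≈ 0); Station 2 is off by 43.9 km.

Station 2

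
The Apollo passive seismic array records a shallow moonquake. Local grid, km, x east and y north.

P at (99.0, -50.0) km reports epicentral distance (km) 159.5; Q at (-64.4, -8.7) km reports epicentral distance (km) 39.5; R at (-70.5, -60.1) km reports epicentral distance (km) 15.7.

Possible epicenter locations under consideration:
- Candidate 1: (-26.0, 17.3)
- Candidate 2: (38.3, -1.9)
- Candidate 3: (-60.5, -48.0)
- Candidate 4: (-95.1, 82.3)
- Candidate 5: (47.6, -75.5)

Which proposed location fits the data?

Candidate 3

For each candidate, compare |candidate − station| to the reported distance:
Candidate 1: residuals P 17.5, Q 6.9, R 73.6 → max 73.6 km
Candidate 2: residuals P 82.1, Q 63.4, R 107.7 → max 107.7 km
Candidate 3: residuals P 0.0, Q 0.0, R 0.0 → max 0.0 km
Candidate 4: residuals P 75.4, Q 56.5, R 128.8 → max 128.8 km
Candidate 5: residuals P 102.1, Q 90.9, R 103.4 → max 103.4 km
Only Candidate 3 has all residuals ≈ 0.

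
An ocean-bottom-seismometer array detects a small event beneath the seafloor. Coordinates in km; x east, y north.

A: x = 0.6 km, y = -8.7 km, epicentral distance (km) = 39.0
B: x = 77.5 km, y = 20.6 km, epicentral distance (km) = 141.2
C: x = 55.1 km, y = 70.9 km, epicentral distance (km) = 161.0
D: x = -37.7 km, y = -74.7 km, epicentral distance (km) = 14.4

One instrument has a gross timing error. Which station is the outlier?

Solve using three stations at a time. Using B, C, D (subtract circle equations pairwise → linear system) gives (x, y) ≈ (-38.2, -60.3).
Distances from that point to each station vs reported:
  A: calculated 64.6 vs reported 39.0 → residual 25.6 km
  B: calculated 141.2 vs reported 141.2 → residual 0.0 km
  C: calculated 161.0 vs reported 161.0 → residual 0.0 km
  D: calculated 14.4 vs reported 14.4 → residual 0.0 km
B, C, D are mutually consistent (residuals ≈ 0); A is off by 25.6 km.

A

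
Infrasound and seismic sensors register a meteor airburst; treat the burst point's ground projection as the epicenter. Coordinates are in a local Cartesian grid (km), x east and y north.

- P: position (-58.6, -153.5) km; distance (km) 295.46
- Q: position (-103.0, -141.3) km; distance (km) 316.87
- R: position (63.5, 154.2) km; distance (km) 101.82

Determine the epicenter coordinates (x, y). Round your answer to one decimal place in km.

Circle about each station: (x + 58.6)² + (y + 153.5)² = 295.46²; (x + 103.0)² + (y + 141.3)² = 316.87²; (x − 63.5)² + (y − 154.2)² = 101.82².
Subtracting pairs of circle equations eliminates x²+y² and gives linear equations (the radical axes):
-88.8 x + 24.4 y = -9531.51
244.2 x + 615.4 y = 77742.98
Solving the 2×2 system: x ≈ 128.1, y ≈ 75.5 km.

128.1 km east, 75.5 km north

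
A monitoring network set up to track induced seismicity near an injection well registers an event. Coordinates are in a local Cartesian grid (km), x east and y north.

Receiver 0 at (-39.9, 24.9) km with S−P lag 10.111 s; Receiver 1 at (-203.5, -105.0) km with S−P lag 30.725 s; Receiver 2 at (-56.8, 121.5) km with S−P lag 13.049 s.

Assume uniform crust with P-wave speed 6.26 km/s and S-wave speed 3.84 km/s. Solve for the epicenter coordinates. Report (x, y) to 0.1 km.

Distance from S−P lag: d = Δt · v_P v_S / (v_P − v_S) = Δt · (6.26·3.84)/(6.26−3.84) ≈ 9.9332·Δt.
So d_Receiver 0 = 100.43, d_Receiver 1 = 305.20, d_Receiver 2 = 129.62 km.
Circle about each station: (x + 39.9)² + (y − 24.9)² = 100.43²; (x + 203.5)² + (y + 105.0)² = 305.20²; (x + 56.8)² + (y − 121.5)² = 129.62².
Subtracting pairs of circle equations eliminates x²+y² and gives linear equations (the radical axes):
-327.2 x − 259.8 y = -32835.63
-33.8 x + 193.2 y = 9061.31
Solving the 2×2 system: x ≈ 55.4, y ≈ 56.6 km.

55.4 km east, 56.6 km north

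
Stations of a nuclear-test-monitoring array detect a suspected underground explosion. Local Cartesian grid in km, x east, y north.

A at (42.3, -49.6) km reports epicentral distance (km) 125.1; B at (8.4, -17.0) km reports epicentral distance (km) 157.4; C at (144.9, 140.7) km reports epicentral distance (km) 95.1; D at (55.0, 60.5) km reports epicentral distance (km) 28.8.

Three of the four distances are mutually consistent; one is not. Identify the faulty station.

B

Solve using three stations at a time. Using A, C, D (subtract circle equations pairwise → linear system) gives (x, y) ≈ (82.6, 68.8).
Distances from that point to each station vs reported:
  A: calculated 125.1 vs reported 125.1 → residual 0.0 km
  B: calculated 113.5 vs reported 157.4 → residual 43.9 km
  C: calculated 95.1 vs reported 95.1 → residual 0.0 km
  D: calculated 28.8 vs reported 28.8 → residual 0.0 km
A, C, D are mutually consistent (residuals ≈ 0); B is off by 43.9 km.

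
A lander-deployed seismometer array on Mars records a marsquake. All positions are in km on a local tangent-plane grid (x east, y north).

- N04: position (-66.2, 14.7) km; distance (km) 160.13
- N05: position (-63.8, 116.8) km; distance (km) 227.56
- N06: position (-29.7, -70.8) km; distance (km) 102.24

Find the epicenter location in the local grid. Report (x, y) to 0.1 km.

(72.4, -65.5)

Circle about each station: (x + 66.2)² + (y − 14.7)² = 160.13²; (x + 63.8)² + (y − 116.8)² = 227.56²; (x + 29.7)² + (y + 70.8)² = 102.24².
Subtracting pairs of circle equations eliminates x²+y² and gives linear equations (the radical axes):
4.8 x + 204.2 y = -13027.79
73.0 x − 171.0 y = 16484.80
Solving the 2×2 system: x ≈ 72.4, y ≈ -65.5 km.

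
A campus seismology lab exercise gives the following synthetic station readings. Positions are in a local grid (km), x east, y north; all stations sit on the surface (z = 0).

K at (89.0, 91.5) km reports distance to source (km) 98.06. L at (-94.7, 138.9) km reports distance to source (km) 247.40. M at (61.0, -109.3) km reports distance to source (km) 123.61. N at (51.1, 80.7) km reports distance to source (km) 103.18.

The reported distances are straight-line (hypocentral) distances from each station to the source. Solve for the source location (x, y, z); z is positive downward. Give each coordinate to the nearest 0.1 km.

Each station gives a sphere (x−x_i)² + (y−y_i)² + z² = d_i² (stations at z=0).
Subtracting the K sphere from L and M: z² cancels, leaving linear equations in x and y:
-367.4 x + 94.8 y = -39622.95
-56.0 x − 401.6 y = -6289.43
Solving: x ≈ 108.002, y ≈ 0.601 km (keep extra digits for the depth step; rounded: 108.0, 0.6).
Then from the K sphere: z² = 98.06² − (x − 89.0)² − (y − 91.5)² with x = 108.002, y = 0.601, so z ≈ 31.497 ≈ 31.5 km.

x ≈ 108.0 km, y ≈ 0.6 km, depth ≈ 31.5 km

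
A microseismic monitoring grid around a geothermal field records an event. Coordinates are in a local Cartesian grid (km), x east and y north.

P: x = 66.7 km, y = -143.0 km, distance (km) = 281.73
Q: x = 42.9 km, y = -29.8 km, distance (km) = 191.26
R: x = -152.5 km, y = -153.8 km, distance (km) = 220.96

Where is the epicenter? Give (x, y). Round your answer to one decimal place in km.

Circle about each station: (x − 66.7)² + (y + 143.0)² = 281.73²; (x − 42.9)² + (y + 29.8)² = 191.26²; (x + 152.5)² + (y + 153.8)² = 220.96².
Subtracting pairs of circle equations eliminates x²+y² and gives linear equations (the radical axes):
-47.6 x + 226.4 y = 20621.97
-438.4 x − 21.6 y = 52561.27
Solving the 2×2 system: x ≈ -123.1, y ≈ 65.2 km.

-123.1 km east, 65.2 km north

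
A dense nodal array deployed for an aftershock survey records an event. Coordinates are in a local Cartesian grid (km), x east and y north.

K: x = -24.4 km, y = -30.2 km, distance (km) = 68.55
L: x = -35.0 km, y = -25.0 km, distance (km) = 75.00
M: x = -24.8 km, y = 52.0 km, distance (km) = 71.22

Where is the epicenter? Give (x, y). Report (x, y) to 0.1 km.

Circle about each station: (x + 24.4)² + (y + 30.2)² = 68.55²; (x + 35.0)² + (y + 25.0)² = 75.00²; (x + 24.8)² + (y − 52.0)² = 71.22².
Subtracting pairs of circle equations eliminates x²+y² and gives linear equations (the radical axes):
-21.2 x + 10.4 y = -583.30
-0.8 x + 164.4 y = 1438.45
Solving the 2×2 system: x ≈ 31.9, y ≈ 8.9 km.

(31.9, 8.9)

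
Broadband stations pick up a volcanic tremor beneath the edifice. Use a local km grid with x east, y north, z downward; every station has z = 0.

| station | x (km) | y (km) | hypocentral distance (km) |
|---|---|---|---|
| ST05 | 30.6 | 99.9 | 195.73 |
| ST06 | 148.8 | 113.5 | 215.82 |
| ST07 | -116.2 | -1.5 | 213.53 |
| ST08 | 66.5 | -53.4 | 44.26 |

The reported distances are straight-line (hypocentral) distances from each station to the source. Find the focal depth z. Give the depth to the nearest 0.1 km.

Each station gives a sphere (x−x_i)² + (y−y_i)² + z² = d_i² (stations at z=0).
Subtracting the ST05 sphere from ST06 and ST07: z² cancels, leaving linear equations in x and y:
236.4 x + 27.2 y = 15839.28
-293.6 x − 202.8 y = -4696.51
Solving: x ≈ 77.196, y ≈ -88.601 km (keep extra digits for the depth step; rounded: 77.2, -88.6).
Then from the ST05 sphere: z² = 195.73² − (x − 30.6)² − (y − 99.9)² with x = 77.196, y = -88.601, so z ≈ 24.626 ≈ 24.6 km.

depth ≈ 24.6 km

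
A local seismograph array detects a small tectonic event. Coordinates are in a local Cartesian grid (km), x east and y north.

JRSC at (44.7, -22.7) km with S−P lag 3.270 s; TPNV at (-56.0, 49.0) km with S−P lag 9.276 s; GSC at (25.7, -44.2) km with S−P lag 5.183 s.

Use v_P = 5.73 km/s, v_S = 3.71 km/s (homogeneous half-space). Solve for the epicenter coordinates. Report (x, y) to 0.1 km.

x ≈ 33.4 km, y ≈ 9.8 km

Distance from S−P lag: d = Δt · v_P v_S / (v_P − v_S) = Δt · (5.73·3.71)/(5.73−3.71) ≈ 10.5239·Δt.
So d_JRSC = 34.41, d_TPNV = 97.62, d_GSC = 54.55 km.
Circle about each station: (x − 44.7)² + (y + 22.7)² = 34.41²; (x + 56.0)² + (y − 49.0)² = 97.62²; (x − 25.7)² + (y + 44.2)² = 54.55².
Subtracting the JRSC equation from the TPNV and GSC equations removes the quadratic terms:
-201.4 x + 143.4 y = -5322.00
-38.0 x − 43.0 y = -1690.90
Solving the 2×2 system: x ≈ 33.4, y ≈ 9.8 km.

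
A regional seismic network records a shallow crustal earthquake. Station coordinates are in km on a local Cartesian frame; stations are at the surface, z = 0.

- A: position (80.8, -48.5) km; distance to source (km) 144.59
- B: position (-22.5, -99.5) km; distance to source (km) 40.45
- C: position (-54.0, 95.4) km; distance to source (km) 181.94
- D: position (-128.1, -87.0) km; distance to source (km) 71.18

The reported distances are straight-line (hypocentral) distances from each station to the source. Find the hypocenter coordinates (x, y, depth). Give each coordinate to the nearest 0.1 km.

x ≈ -58.2 km, y ≈ -86.0 km, depth ≈ 13.4 km

Each station gives a sphere (x−x_i)² + (y−y_i)² + z² = d_i² (stations at z=0).
Subtracting the A sphere from B and C: z² cancels, leaving linear equations in x and y:
-206.6 x − 102.0 y = 20795.68
-269.6 x + 287.8 y = -9059.63
Solving: x ≈ -58.199, y ≈ -85.998 km (keep extra digits for the depth step; rounded: -58.2, -86.0).
Then from the A sphere: z² = 144.59² − (x − 80.8)² − (y + 48.5)² with x = -58.199, y = -85.998, so z ≈ 13.396 ≈ 13.4 km.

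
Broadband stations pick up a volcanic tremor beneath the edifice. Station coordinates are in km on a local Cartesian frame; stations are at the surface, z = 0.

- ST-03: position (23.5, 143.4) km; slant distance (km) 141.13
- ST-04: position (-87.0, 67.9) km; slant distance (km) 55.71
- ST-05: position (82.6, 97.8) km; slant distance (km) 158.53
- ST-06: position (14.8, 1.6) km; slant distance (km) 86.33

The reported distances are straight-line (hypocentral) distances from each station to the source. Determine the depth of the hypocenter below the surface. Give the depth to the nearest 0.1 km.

depth ≈ 33.0 km

Each station gives a sphere (x−x_i)² + (y−y_i)² + z² = d_i² (stations at z=0).
Subtracting the ST-03 sphere from ST-04 and ST-05: z² cancels, leaving linear equations in x and y:
-221.0 x − 151.0 y = 7877.67
118.2 x − 91.2 y = -9942.29
Solving: x ≈ -58.409, y ≈ 33.316 km (keep extra digits for the depth step; rounded: -58.4, 33.3).
Then from the ST-03 sphere: z² = 141.13² − (x − 23.5)² − (y − 143.4)² with x = -58.409, y = 33.316, so z ≈ 33.017 ≈ 33.0 km.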